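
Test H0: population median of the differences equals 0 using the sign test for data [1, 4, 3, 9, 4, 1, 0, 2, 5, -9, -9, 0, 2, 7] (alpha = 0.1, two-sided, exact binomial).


Step 1: Discard zero differences. Original n = 14; n_eff = number of nonzero differences = 12.
Nonzero differences (with sign): +1, +4, +3, +9, +4, +1, +2, +5, -9, -9, +2, +7
Step 2: Count signs: positive = 10, negative = 2.
Step 3: Under H0: P(positive) = 0.5, so the number of positives S ~ Bin(12, 0.5).
Step 4: Two-sided exact p-value = sum of Bin(12,0.5) probabilities at or below the observed probability = 0.038574.
Step 5: alpha = 0.1. reject H0.

n_eff = 12, pos = 10, neg = 2, p = 0.038574, reject H0.


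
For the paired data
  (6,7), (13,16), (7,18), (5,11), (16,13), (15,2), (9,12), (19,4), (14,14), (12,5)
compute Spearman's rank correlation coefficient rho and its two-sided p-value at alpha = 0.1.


Step 1: Rank x and y separately (midranks; no ties here).
rank(x): 6->2, 13->6, 7->3, 5->1, 16->9, 15->8, 9->4, 19->10, 14->7, 12->5
rank(y): 7->4, 16->9, 18->10, 11->5, 13->7, 2->1, 12->6, 4->2, 14->8, 5->3
Step 2: d_i = R_x(i) - R_y(i); compute d_i^2.
  (2-4)^2=4, (6-9)^2=9, (3-10)^2=49, (1-5)^2=16, (9-7)^2=4, (8-1)^2=49, (4-6)^2=4, (10-2)^2=64, (7-8)^2=1, (5-3)^2=4
sum(d^2) = 204.
Step 3: rho = 1 - 6*204 / (10*(10^2 - 1)) = 1 - 1224/990 = -0.236364.
Step 4: Under H0, t = rho * sqrt((n-2)/(1-rho^2)) = -0.6880 ~ t(8).
Step 5: Two-sided p-value from the t-distribution with 8 df = 0.510885.
Step 6: alpha = 0.1. fail to reject H0.

rho = -0.2364, p = 0.510885, fail to reject H0 at alpha = 0.1.


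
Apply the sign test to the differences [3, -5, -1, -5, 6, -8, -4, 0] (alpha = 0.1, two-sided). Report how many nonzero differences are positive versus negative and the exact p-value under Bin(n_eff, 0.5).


Step 1: Discard zero differences. Original n = 8; n_eff = number of nonzero differences = 7.
Nonzero differences (with sign): +3, -5, -1, -5, +6, -8, -4
Step 2: Count signs: positive = 2, negative = 5.
Step 3: Under H0: P(positive) = 0.5, so the number of positives S ~ Bin(7, 0.5).
Step 4: Two-sided exact p-value = sum of Bin(7,0.5) probabilities at or below the observed probability = 0.453125.
Step 5: alpha = 0.1. fail to reject H0.

n_eff = 7, pos = 2, neg = 5, p = 0.453125, fail to reject H0.


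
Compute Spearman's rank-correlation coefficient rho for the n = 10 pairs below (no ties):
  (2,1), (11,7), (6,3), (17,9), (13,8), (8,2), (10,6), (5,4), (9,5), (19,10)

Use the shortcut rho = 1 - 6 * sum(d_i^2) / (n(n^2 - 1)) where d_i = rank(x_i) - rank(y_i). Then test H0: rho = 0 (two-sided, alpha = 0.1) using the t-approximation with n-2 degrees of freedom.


Step 1: Rank x and y separately (midranks; no ties here).
rank(x): 2->1, 11->7, 6->3, 17->9, 13->8, 8->4, 10->6, 5->2, 9->5, 19->10
rank(y): 1->1, 7->7, 3->3, 9->9, 8->8, 2->2, 6->6, 4->4, 5->5, 10->10
Step 2: d_i = R_x(i) - R_y(i); compute d_i^2.
  (1-1)^2=0, (7-7)^2=0, (3-3)^2=0, (9-9)^2=0, (8-8)^2=0, (4-2)^2=4, (6-6)^2=0, (2-4)^2=4, (5-5)^2=0, (10-10)^2=0
sum(d^2) = 8.
Step 3: rho = 1 - 6*8 / (10*(10^2 - 1)) = 1 - 48/990 = 0.951515.
Step 4: Under H0, t = rho * sqrt((n-2)/(1-rho^2)) = 8.7493 ~ t(8).
Step 5: Two-sided p-value from the t-distribution with 8 df = 0.000023.
Step 6: alpha = 0.1. reject H0.

rho = 0.9515, p = 0.000023, reject H0 at alpha = 0.1.


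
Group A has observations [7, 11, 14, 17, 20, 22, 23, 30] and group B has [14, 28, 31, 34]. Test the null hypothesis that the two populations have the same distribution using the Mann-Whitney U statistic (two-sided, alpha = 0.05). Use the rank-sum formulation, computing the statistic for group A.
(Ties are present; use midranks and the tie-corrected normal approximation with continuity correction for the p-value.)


Step 1: Combine and sort all 12 observations; assign midranks.
sorted (value, group): (7,X), (11,X), (14,X), (14,Y), (17,X), (20,X), (22,X), (23,X), (28,Y), (30,X), (31,Y), (34,Y)
ranks: 7->1, 11->2, 14->3.5, 14->3.5, 17->5, 20->6, 22->7, 23->8, 28->9, 30->10, 31->11, 34->12
Step 2: Rank sum for X: R1 = 1 + 2 + 3.5 + 5 + 6 + 7 + 8 + 10 = 42.5.
Step 3: U_X = R1 - n1(n1+1)/2 = 42.5 - 8*9/2 = 42.5 - 36 = 6.5.
       U_Y = n1*n2 - U_X = 32 - 6.5 = 25.5.
Step 4: Ties are present, so use the tie-corrected normal approximation (with continuity correction) for the p-value.
Step 5: p-value = 0.125707; compare to alpha = 0.05. fail to reject H0.

U_X = 6.5, p = 0.125707, fail to reject H0 at alpha = 0.05.


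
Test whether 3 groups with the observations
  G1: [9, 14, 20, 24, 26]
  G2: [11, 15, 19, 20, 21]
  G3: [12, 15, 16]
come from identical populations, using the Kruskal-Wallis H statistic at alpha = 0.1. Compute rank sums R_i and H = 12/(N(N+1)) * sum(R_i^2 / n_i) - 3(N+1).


Step 1: Combine all N = 13 observations and assign midranks.
sorted (value, group, rank): (9,G1,1), (11,G2,2), (12,G3,3), (14,G1,4), (15,G2,5.5), (15,G3,5.5), (16,G3,7), (19,G2,8), (20,G1,9.5), (20,G2,9.5), (21,G2,11), (24,G1,12), (26,G1,13)
Step 2: Sum ranks within each group.
R_1 = 39.5 (n_1 = 5)
R_2 = 36 (n_2 = 5)
R_3 = 15.5 (n_3 = 3)
Step 3: H = 12/(N(N+1)) * sum(R_i^2/n_i) - 3(N+1)
     = 12/(13*14) * (39.5^2/5 + 36^2/5 + 15.5^2/3) - 3*14
     = 0.065934 * 651.333 - 42
     = 0.945055.
Step 4: Ties present; correction factor C = 1 - 12/(13^3 - 13) = 0.994505. Corrected H = 0.945055 / 0.994505 = 0.950276.
Step 5: Under H0, H ~ chi^2(2); p-value = 0.621799.
Step 6: alpha = 0.1. fail to reject H0.

H = 0.9503, df = 2, p = 0.621799, fail to reject H0.


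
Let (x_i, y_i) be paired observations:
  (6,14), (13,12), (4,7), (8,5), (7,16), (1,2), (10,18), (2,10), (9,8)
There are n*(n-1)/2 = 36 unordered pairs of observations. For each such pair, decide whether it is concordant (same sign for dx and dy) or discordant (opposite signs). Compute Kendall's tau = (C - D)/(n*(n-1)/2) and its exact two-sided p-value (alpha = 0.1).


Step 1: Enumerate the 36 unordered pairs (i,j) with i<j and classify each by sign(x_j-x_i) * sign(y_j-y_i).
  (1,2):dx=+7,dy=-2->D; (1,3):dx=-2,dy=-7->C; (1,4):dx=+2,dy=-9->D; (1,5):dx=+1,dy=+2->C
  (1,6):dx=-5,dy=-12->C; (1,7):dx=+4,dy=+4->C; (1,8):dx=-4,dy=-4->C; (1,9):dx=+3,dy=-6->D
  (2,3):dx=-9,dy=-5->C; (2,4):dx=-5,dy=-7->C; (2,5):dx=-6,dy=+4->D; (2,6):dx=-12,dy=-10->C
  (2,7):dx=-3,dy=+6->D; (2,8):dx=-11,dy=-2->C; (2,9):dx=-4,dy=-4->C; (3,4):dx=+4,dy=-2->D
  (3,5):dx=+3,dy=+9->C; (3,6):dx=-3,dy=-5->C; (3,7):dx=+6,dy=+11->C; (3,8):dx=-2,dy=+3->D
  (3,9):dx=+5,dy=+1->C; (4,5):dx=-1,dy=+11->D; (4,6):dx=-7,dy=-3->C; (4,7):dx=+2,dy=+13->C
  (4,8):dx=-6,dy=+5->D; (4,9):dx=+1,dy=+3->C; (5,6):dx=-6,dy=-14->C; (5,7):dx=+3,dy=+2->C
  (5,8):dx=-5,dy=-6->C; (5,9):dx=+2,dy=-8->D; (6,7):dx=+9,dy=+16->C; (6,8):dx=+1,dy=+8->C
  (6,9):dx=+8,dy=+6->C; (7,8):dx=-8,dy=-8->C; (7,9):dx=-1,dy=-10->C; (8,9):dx=+7,dy=-2->D
Step 2: C = 25, D = 11, total pairs = 36.
Step 3: tau = (C - D)/(n(n-1)/2) = (25 - 11)/36 = 0.388889.
Step 4: Exact two-sided p-value (enumerate n! = 362880 permutations of y under H0): p = 0.180181.
Step 5: alpha = 0.1. fail to reject H0.

tau_b = 0.3889 (C=25, D=11), p = 0.180181, fail to reject H0.


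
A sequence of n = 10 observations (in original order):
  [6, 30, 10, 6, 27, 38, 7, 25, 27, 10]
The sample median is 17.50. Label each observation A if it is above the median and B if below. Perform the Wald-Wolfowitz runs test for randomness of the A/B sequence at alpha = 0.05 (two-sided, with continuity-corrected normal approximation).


Step 1: Compute median = 17.50; label A = above, B = below.
Labels in order: BABBAABAAB  (n_A = 5, n_B = 5)
Step 2: Count runs R = 7.
Step 3: Under H0 (random ordering), E[R] = 2*n_A*n_B/(n_A+n_B) + 1 = 2*5*5/10 + 1 = 6.0000.
        Var[R] = 2*n_A*n_B*(2*n_A*n_B - n_A - n_B) / ((n_A+n_B)^2 * (n_A+n_B-1)) = 2000/900 = 2.2222.
        SD[R] = 1.4907.
Step 4: Continuity-corrected z = (R - 0.5 - E[R]) / SD[R] = (7 - 0.5 - 6.0000) / 1.4907 = 0.3354.
Step 5: Two-sided p-value via normal approximation = 2*(1 - Phi(|z|)) = 0.737316.
Step 6: alpha = 0.05. fail to reject H0.

R = 7, z = 0.3354, p = 0.737316, fail to reject H0.


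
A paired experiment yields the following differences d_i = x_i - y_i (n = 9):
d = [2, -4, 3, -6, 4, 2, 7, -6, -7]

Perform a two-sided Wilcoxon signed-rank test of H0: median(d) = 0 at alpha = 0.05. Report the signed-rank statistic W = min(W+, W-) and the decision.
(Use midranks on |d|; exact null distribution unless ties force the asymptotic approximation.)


Step 1: Drop any zero differences (none here) and take |d_i|.
|d| = [2, 4, 3, 6, 4, 2, 7, 6, 7]
Step 2: Midrank |d_i| (ties get averaged ranks).
ranks: |2|->1.5, |4|->4.5, |3|->3, |6|->6.5, |4|->4.5, |2|->1.5, |7|->8.5, |6|->6.5, |7|->8.5
Step 3: Attach original signs; sum ranks with positive sign and with negative sign.
W+ = 1.5 + 3 + 4.5 + 1.5 + 8.5 = 19
W- = 4.5 + 6.5 + 6.5 + 8.5 = 26
(Check: W+ + W- = 45 should equal n(n+1)/2 = 45.)
Step 4: Test statistic W = min(W+, W-) = 19.
Step 5: Ties in |d|, so use the tie-corrected normal approximation.
        E[W] = n(n+1)/4 = 9*10/4 = 22.5.
        Tie groups: |d|=2 (t=2), |d|=4 (t=2), |d|=6 (t=2), |d|=7 (t=2); sum(t^3 - t) = 24.
        Var[W] = n(n+1)(2n+1)/24 - sum(t^3-t)/48 = 1710/24 - 24/48 = 70.75.
        z = (W - E[W]) / sqrt(Var[W]) = (19 - 22.5) / 8.4113 = -0.4161.
        Two-sided p = 2*Phi(z) = 0.677332.
Step 6: alpha = 0.05. fail to reject H0.

W+ = 19, W- = 26, W = min = 19, p = 0.677332, fail to reject H0.


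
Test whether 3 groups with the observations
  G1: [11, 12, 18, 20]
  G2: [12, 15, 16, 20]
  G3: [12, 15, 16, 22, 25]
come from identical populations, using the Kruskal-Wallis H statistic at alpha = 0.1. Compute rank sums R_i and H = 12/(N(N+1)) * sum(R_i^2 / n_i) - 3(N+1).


Step 1: Combine all N = 13 observations and assign midranks.
sorted (value, group, rank): (11,G1,1), (12,G1,3), (12,G2,3), (12,G3,3), (15,G2,5.5), (15,G3,5.5), (16,G2,7.5), (16,G3,7.5), (18,G1,9), (20,G1,10.5), (20,G2,10.5), (22,G3,12), (25,G3,13)
Step 2: Sum ranks within each group.
R_1 = 23.5 (n_1 = 4)
R_2 = 26.5 (n_2 = 4)
R_3 = 41 (n_3 = 5)
Step 3: H = 12/(N(N+1)) * sum(R_i^2/n_i) - 3(N+1)
     = 12/(13*14) * (23.5^2/4 + 26.5^2/4 + 41^2/5) - 3*14
     = 0.065934 * 649.825 - 42
     = 0.845604.
Step 4: Ties present; correction factor C = 1 - 42/(13^3 - 13) = 0.980769. Corrected H = 0.845604 / 0.980769 = 0.862185.
Step 5: Under H0, H ~ chi^2(2); p-value = 0.649799.
Step 6: alpha = 0.1. fail to reject H0.

H = 0.8622, df = 2, p = 0.649799, fail to reject H0.


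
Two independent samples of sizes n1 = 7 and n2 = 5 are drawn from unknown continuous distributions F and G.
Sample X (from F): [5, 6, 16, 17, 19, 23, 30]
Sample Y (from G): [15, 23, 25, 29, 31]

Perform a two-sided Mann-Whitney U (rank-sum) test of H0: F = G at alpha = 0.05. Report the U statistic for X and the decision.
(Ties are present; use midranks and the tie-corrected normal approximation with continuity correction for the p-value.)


Step 1: Combine and sort all 12 observations; assign midranks.
sorted (value, group): (5,X), (6,X), (15,Y), (16,X), (17,X), (19,X), (23,X), (23,Y), (25,Y), (29,Y), (30,X), (31,Y)
ranks: 5->1, 6->2, 15->3, 16->4, 17->5, 19->6, 23->7.5, 23->7.5, 25->9, 29->10, 30->11, 31->12
Step 2: Rank sum for X: R1 = 1 + 2 + 4 + 5 + 6 + 7.5 + 11 = 36.5.
Step 3: U_X = R1 - n1(n1+1)/2 = 36.5 - 7*8/2 = 36.5 - 28 = 8.5.
       U_Y = n1*n2 - U_X = 35 - 8.5 = 26.5.
Step 4: Ties are present, so use the tie-corrected normal approximation (with continuity correction) for the p-value.
Step 5: p-value = 0.166721; compare to alpha = 0.05. fail to reject H0.

U_X = 8.5, p = 0.166721, fail to reject H0 at alpha = 0.05.


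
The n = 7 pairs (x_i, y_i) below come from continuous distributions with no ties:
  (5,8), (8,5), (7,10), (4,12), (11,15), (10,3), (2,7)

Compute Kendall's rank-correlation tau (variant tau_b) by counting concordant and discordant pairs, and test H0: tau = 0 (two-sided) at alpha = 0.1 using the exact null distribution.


Step 1: Enumerate the 21 unordered pairs (i,j) with i<j and classify each by sign(x_j-x_i) * sign(y_j-y_i).
  (1,2):dx=+3,dy=-3->D; (1,3):dx=+2,dy=+2->C; (1,4):dx=-1,dy=+4->D; (1,5):dx=+6,dy=+7->C
  (1,6):dx=+5,dy=-5->D; (1,7):dx=-3,dy=-1->C; (2,3):dx=-1,dy=+5->D; (2,4):dx=-4,dy=+7->D
  (2,5):dx=+3,dy=+10->C; (2,6):dx=+2,dy=-2->D; (2,7):dx=-6,dy=+2->D; (3,4):dx=-3,dy=+2->D
  (3,5):dx=+4,dy=+5->C; (3,6):dx=+3,dy=-7->D; (3,7):dx=-5,dy=-3->C; (4,5):dx=+7,dy=+3->C
  (4,6):dx=+6,dy=-9->D; (4,7):dx=-2,dy=-5->C; (5,6):dx=-1,dy=-12->C; (5,7):dx=-9,dy=-8->C
  (6,7):dx=-8,dy=+4->D
Step 2: C = 10, D = 11, total pairs = 21.
Step 3: tau = (C - D)/(n(n-1)/2) = (10 - 11)/21 = -0.047619.
Step 4: Exact two-sided p-value (enumerate n! = 5040 permutations of y under H0): p = 1.000000.
Step 5: alpha = 0.1. fail to reject H0.

tau_b = -0.0476 (C=10, D=11), p = 1.000000, fail to reject H0.


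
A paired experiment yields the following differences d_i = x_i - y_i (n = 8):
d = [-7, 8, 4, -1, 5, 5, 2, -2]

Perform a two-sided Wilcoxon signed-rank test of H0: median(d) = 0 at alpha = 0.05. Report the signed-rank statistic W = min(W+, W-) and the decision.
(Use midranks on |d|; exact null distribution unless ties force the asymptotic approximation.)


Step 1: Drop any zero differences (none here) and take |d_i|.
|d| = [7, 8, 4, 1, 5, 5, 2, 2]
Step 2: Midrank |d_i| (ties get averaged ranks).
ranks: |7|->7, |8|->8, |4|->4, |1|->1, |5|->5.5, |5|->5.5, |2|->2.5, |2|->2.5
Step 3: Attach original signs; sum ranks with positive sign and with negative sign.
W+ = 8 + 4 + 5.5 + 5.5 + 2.5 = 25.5
W- = 7 + 1 + 2.5 = 10.5
(Check: W+ + W- = 36 should equal n(n+1)/2 = 36.)
Step 4: Test statistic W = min(W+, W-) = 10.5.
Step 5: Ties in |d|, so use the tie-corrected normal approximation.
        E[W] = n(n+1)/4 = 8*9/4 = 18.
        Tie groups: |d|=2 (t=2), |d|=5 (t=2); sum(t^3 - t) = 12.
        Var[W] = n(n+1)(2n+1)/24 - sum(t^3-t)/48 = 1224/24 - 12/48 = 50.75.
        z = (W - E[W]) / sqrt(Var[W]) = (10.5 - 18) / 7.1239 = -1.0528.
        Two-sided p = 2*Phi(z) = 0.292436.
Step 6: alpha = 0.05. fail to reject H0.

W+ = 25.5, W- = 10.5, W = min = 10.5, p = 0.292436, fail to reject H0.


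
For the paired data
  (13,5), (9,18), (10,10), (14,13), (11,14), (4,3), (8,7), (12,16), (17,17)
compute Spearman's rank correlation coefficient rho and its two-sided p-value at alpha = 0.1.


Step 1: Rank x and y separately (midranks; no ties here).
rank(x): 13->7, 9->3, 10->4, 14->8, 11->5, 4->1, 8->2, 12->6, 17->9
rank(y): 5->2, 18->9, 10->4, 13->5, 14->6, 3->1, 7->3, 16->7, 17->8
Step 2: d_i = R_x(i) - R_y(i); compute d_i^2.
  (7-2)^2=25, (3-9)^2=36, (4-4)^2=0, (8-5)^2=9, (5-6)^2=1, (1-1)^2=0, (2-3)^2=1, (6-7)^2=1, (9-8)^2=1
sum(d^2) = 74.
Step 3: rho = 1 - 6*74 / (9*(9^2 - 1)) = 1 - 444/720 = 0.383333.
Step 4: Under H0, t = rho * sqrt((n-2)/(1-rho^2)) = 1.0981 ~ t(7).
Step 5: Two-sided p-value from the t-distribution with 7 df = 0.308495.
Step 6: alpha = 0.1. fail to reject H0.

rho = 0.3833, p = 0.308495, fail to reject H0 at alpha = 0.1.


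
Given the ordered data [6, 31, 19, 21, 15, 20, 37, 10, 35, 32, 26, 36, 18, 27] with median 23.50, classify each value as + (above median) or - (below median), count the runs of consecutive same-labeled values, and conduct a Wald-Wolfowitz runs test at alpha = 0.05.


Step 1: Compute median = 23.50; label A = above, B = below.
Labels in order: BABBBBABAAAABA  (n_A = 7, n_B = 7)
Step 2: Count runs R = 8.
Step 3: Under H0 (random ordering), E[R] = 2*n_A*n_B/(n_A+n_B) + 1 = 2*7*7/14 + 1 = 8.0000.
        Var[R] = 2*n_A*n_B*(2*n_A*n_B - n_A - n_B) / ((n_A+n_B)^2 * (n_A+n_B-1)) = 8232/2548 = 3.2308.
        SD[R] = 1.7974.
Step 4: R = E[R], so z = 0 with no continuity correction.
Step 5: Two-sided p-value via normal approximation = 2*(1 - Phi(|z|)) = 1.000000.
Step 6: alpha = 0.05. fail to reject H0.

R = 8, z = 0.0000, p = 1.000000, fail to reject H0.


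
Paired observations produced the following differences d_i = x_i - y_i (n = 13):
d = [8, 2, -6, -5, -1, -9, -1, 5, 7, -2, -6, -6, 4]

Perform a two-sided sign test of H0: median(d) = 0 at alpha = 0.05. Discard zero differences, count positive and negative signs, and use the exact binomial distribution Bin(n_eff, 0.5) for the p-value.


Step 1: Discard zero differences. Original n = 13; n_eff = number of nonzero differences = 13.
Nonzero differences (with sign): +8, +2, -6, -5, -1, -9, -1, +5, +7, -2, -6, -6, +4
Step 2: Count signs: positive = 5, negative = 8.
Step 3: Under H0: P(positive) = 0.5, so the number of positives S ~ Bin(13, 0.5).
Step 4: Two-sided exact p-value = sum of Bin(13,0.5) probabilities at or below the observed probability = 0.581055.
Step 5: alpha = 0.05. fail to reject H0.

n_eff = 13, pos = 5, neg = 8, p = 0.581055, fail to reject H0.


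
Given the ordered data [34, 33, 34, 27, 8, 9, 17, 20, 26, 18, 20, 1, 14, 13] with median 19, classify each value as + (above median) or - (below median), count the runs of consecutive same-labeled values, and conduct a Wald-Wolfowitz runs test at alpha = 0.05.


Step 1: Compute median = 19; label A = above, B = below.
Labels in order: AAAABBBAABABBB  (n_A = 7, n_B = 7)
Step 2: Count runs R = 6.
Step 3: Under H0 (random ordering), E[R] = 2*n_A*n_B/(n_A+n_B) + 1 = 2*7*7/14 + 1 = 8.0000.
        Var[R] = 2*n_A*n_B*(2*n_A*n_B - n_A - n_B) / ((n_A+n_B)^2 * (n_A+n_B-1)) = 8232/2548 = 3.2308.
        SD[R] = 1.7974.
Step 4: Continuity-corrected z = (R + 0.5 - E[R]) / SD[R] = (6 + 0.5 - 8.0000) / 1.7974 = -0.8345.
Step 5: Two-sided p-value via normal approximation = 2*(1 - Phi(|z|)) = 0.403986.
Step 6: alpha = 0.05. fail to reject H0.

R = 6, z = -0.8345, p = 0.403986, fail to reject H0.


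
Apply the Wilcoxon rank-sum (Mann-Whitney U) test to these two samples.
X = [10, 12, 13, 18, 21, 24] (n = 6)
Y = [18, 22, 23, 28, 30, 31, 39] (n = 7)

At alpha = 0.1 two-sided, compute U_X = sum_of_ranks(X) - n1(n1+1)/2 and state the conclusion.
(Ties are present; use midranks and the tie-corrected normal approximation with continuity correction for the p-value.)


Step 1: Combine and sort all 13 observations; assign midranks.
sorted (value, group): (10,X), (12,X), (13,X), (18,X), (18,Y), (21,X), (22,Y), (23,Y), (24,X), (28,Y), (30,Y), (31,Y), (39,Y)
ranks: 10->1, 12->2, 13->3, 18->4.5, 18->4.5, 21->6, 22->7, 23->8, 24->9, 28->10, 30->11, 31->12, 39->13
Step 2: Rank sum for X: R1 = 1 + 2 + 3 + 4.5 + 6 + 9 = 25.5.
Step 3: U_X = R1 - n1(n1+1)/2 = 25.5 - 6*7/2 = 25.5 - 21 = 4.5.
       U_Y = n1*n2 - U_X = 42 - 4.5 = 37.5.
Step 4: Ties are present, so use the tie-corrected normal approximation (with continuity correction) for the p-value.
Step 5: p-value = 0.022087; compare to alpha = 0.1. reject H0.

U_X = 4.5, p = 0.022087, reject H0 at alpha = 0.1.


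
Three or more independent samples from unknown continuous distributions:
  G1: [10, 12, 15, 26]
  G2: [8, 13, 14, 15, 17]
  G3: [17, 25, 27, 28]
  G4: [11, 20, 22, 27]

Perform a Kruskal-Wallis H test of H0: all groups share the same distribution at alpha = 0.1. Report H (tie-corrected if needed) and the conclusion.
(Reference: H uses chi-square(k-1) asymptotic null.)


Step 1: Combine all N = 17 observations and assign midranks.
sorted (value, group, rank): (8,G2,1), (10,G1,2), (11,G4,3), (12,G1,4), (13,G2,5), (14,G2,6), (15,G1,7.5), (15,G2,7.5), (17,G2,9.5), (17,G3,9.5), (20,G4,11), (22,G4,12), (25,G3,13), (26,G1,14), (27,G3,15.5), (27,G4,15.5), (28,G3,17)
Step 2: Sum ranks within each group.
R_1 = 27.5 (n_1 = 4)
R_2 = 29 (n_2 = 5)
R_3 = 55 (n_3 = 4)
R_4 = 41.5 (n_4 = 4)
Step 3: H = 12/(N(N+1)) * sum(R_i^2/n_i) - 3(N+1)
     = 12/(17*18) * (27.5^2/4 + 29^2/5 + 55^2/4 + 41.5^2/4) - 3*18
     = 0.039216 * 1544.08 - 54
     = 6.551961.
Step 4: Ties present; correction factor C = 1 - 18/(17^3 - 17) = 0.996324. Corrected H = 6.551961 / 0.996324 = 6.576138.
Step 5: Under H0, H ~ chi^2(3); p-value = 0.086708.
Step 6: alpha = 0.1. reject H0.

H = 6.5761, df = 3, p = 0.086708, reject H0.


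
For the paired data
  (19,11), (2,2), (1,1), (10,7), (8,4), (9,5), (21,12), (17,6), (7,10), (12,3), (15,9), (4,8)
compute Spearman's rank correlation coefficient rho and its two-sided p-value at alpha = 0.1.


Step 1: Rank x and y separately (midranks; no ties here).
rank(x): 19->11, 2->2, 1->1, 10->7, 8->5, 9->6, 21->12, 17->10, 7->4, 12->8, 15->9, 4->3
rank(y): 11->11, 2->2, 1->1, 7->7, 4->4, 5->5, 12->12, 6->6, 10->10, 3->3, 9->9, 8->8
Step 2: d_i = R_x(i) - R_y(i); compute d_i^2.
  (11-11)^2=0, (2-2)^2=0, (1-1)^2=0, (7-7)^2=0, (5-4)^2=1, (6-5)^2=1, (12-12)^2=0, (10-6)^2=16, (4-10)^2=36, (8-3)^2=25, (9-9)^2=0, (3-8)^2=25
sum(d^2) = 104.
Step 3: rho = 1 - 6*104 / (12*(12^2 - 1)) = 1 - 624/1716 = 0.636364.
Step 4: Under H0, t = rho * sqrt((n-2)/(1-rho^2)) = 2.6087 ~ t(10).
Step 5: Two-sided p-value from the t-distribution with 10 df = 0.026097.
Step 6: alpha = 0.1. reject H0.

rho = 0.6364, p = 0.026097, reject H0 at alpha = 0.1.


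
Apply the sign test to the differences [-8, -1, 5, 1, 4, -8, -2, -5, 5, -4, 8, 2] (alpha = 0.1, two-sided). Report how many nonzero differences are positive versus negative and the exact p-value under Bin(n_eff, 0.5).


Step 1: Discard zero differences. Original n = 12; n_eff = number of nonzero differences = 12.
Nonzero differences (with sign): -8, -1, +5, +1, +4, -8, -2, -5, +5, -4, +8, +2
Step 2: Count signs: positive = 6, negative = 6.
Step 3: Under H0: P(positive) = 0.5, so the number of positives S ~ Bin(12, 0.5).
Step 4: Two-sided exact p-value = sum of Bin(12,0.5) probabilities at or below the observed probability = 1.000000.
Step 5: alpha = 0.1. fail to reject H0.

n_eff = 12, pos = 6, neg = 6, p = 1.000000, fail to reject H0.


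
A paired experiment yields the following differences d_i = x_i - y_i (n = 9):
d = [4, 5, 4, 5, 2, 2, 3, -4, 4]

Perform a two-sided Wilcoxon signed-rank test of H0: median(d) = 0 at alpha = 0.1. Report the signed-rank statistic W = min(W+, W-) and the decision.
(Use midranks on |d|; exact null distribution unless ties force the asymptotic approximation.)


Step 1: Drop any zero differences (none here) and take |d_i|.
|d| = [4, 5, 4, 5, 2, 2, 3, 4, 4]
Step 2: Midrank |d_i| (ties get averaged ranks).
ranks: |4|->5.5, |5|->8.5, |4|->5.5, |5|->8.5, |2|->1.5, |2|->1.5, |3|->3, |4|->5.5, |4|->5.5
Step 3: Attach original signs; sum ranks with positive sign and with negative sign.
W+ = 5.5 + 8.5 + 5.5 + 8.5 + 1.5 + 1.5 + 3 + 5.5 = 39.5
W- = 5.5 = 5.5
(Check: W+ + W- = 45 should equal n(n+1)/2 = 45.)
Step 4: Test statistic W = min(W+, W-) = 5.5.
Step 5: Ties in |d|, so use the tie-corrected normal approximation.
        E[W] = n(n+1)/4 = 9*10/4 = 22.5.
        Tie groups: |d|=2 (t=2), |d|=4 (t=4), |d|=5 (t=2); sum(t^3 - t) = 72.
        Var[W] = n(n+1)(2n+1)/24 - sum(t^3-t)/48 = 1710/24 - 72/48 = 69.75.
        z = (W - E[W]) / sqrt(Var[W]) = (5.5 - 22.5) / 8.3516 = -2.0355.
        Two-sided p = 2*Phi(z) = 0.041798.
Step 6: alpha = 0.1. reject H0.

W+ = 39.5, W- = 5.5, W = min = 5.5, p = 0.041798, reject H0.


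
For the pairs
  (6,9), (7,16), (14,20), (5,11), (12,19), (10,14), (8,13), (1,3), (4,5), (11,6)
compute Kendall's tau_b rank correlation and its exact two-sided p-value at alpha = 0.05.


Step 1: Enumerate the 45 unordered pairs (i,j) with i<j and classify each by sign(x_j-x_i) * sign(y_j-y_i).
  (1,2):dx=+1,dy=+7->C; (1,3):dx=+8,dy=+11->C; (1,4):dx=-1,dy=+2->D; (1,5):dx=+6,dy=+10->C
  (1,6):dx=+4,dy=+5->C; (1,7):dx=+2,dy=+4->C; (1,8):dx=-5,dy=-6->C; (1,9):dx=-2,dy=-4->C
  (1,10):dx=+5,dy=-3->D; (2,3):dx=+7,dy=+4->C; (2,4):dx=-2,dy=-5->C; (2,5):dx=+5,dy=+3->C
  (2,6):dx=+3,dy=-2->D; (2,7):dx=+1,dy=-3->D; (2,8):dx=-6,dy=-13->C; (2,9):dx=-3,dy=-11->C
  (2,10):dx=+4,dy=-10->D; (3,4):dx=-9,dy=-9->C; (3,5):dx=-2,dy=-1->C; (3,6):dx=-4,dy=-6->C
  (3,7):dx=-6,dy=-7->C; (3,8):dx=-13,dy=-17->C; (3,9):dx=-10,dy=-15->C; (3,10):dx=-3,dy=-14->C
  (4,5):dx=+7,dy=+8->C; (4,6):dx=+5,dy=+3->C; (4,7):dx=+3,dy=+2->C; (4,8):dx=-4,dy=-8->C
  (4,9):dx=-1,dy=-6->C; (4,10):dx=+6,dy=-5->D; (5,6):dx=-2,dy=-5->C; (5,7):dx=-4,dy=-6->C
  (5,8):dx=-11,dy=-16->C; (5,9):dx=-8,dy=-14->C; (5,10):dx=-1,dy=-13->C; (6,7):dx=-2,dy=-1->C
  (6,8):dx=-9,dy=-11->C; (6,9):dx=-6,dy=-9->C; (6,10):dx=+1,dy=-8->D; (7,8):dx=-7,dy=-10->C
  (7,9):dx=-4,dy=-8->C; (7,10):dx=+3,dy=-7->D; (8,9):dx=+3,dy=+2->C; (8,10):dx=+10,dy=+3->C
  (9,10):dx=+7,dy=+1->C
Step 2: C = 37, D = 8, total pairs = 45.
Step 3: tau = (C - D)/(n(n-1)/2) = (37 - 8)/45 = 0.644444.
Step 4: Exact two-sided p-value (enumerate n! = 3628800 permutations of y under H0): p = 0.009148.
Step 5: alpha = 0.05. reject H0.

tau_b = 0.6444 (C=37, D=8), p = 0.009148, reject H0.


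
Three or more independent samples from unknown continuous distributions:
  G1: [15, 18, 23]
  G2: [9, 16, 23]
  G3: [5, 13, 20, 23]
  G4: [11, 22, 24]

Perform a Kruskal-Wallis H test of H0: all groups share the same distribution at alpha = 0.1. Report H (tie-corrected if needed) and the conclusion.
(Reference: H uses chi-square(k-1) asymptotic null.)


Step 1: Combine all N = 13 observations and assign midranks.
sorted (value, group, rank): (5,G3,1), (9,G2,2), (11,G4,3), (13,G3,4), (15,G1,5), (16,G2,6), (18,G1,7), (20,G3,8), (22,G4,9), (23,G1,11), (23,G2,11), (23,G3,11), (24,G4,13)
Step 2: Sum ranks within each group.
R_1 = 23 (n_1 = 3)
R_2 = 19 (n_2 = 3)
R_3 = 24 (n_3 = 4)
R_4 = 25 (n_4 = 3)
Step 3: H = 12/(N(N+1)) * sum(R_i^2/n_i) - 3(N+1)
     = 12/(13*14) * (23^2/3 + 19^2/3 + 24^2/4 + 25^2/3) - 3*14
     = 0.065934 * 649 - 42
     = 0.791209.
Step 4: Ties present; correction factor C = 1 - 24/(13^3 - 13) = 0.989011. Corrected H = 0.791209 / 0.989011 = 0.800000.
Step 5: Under H0, H ~ chi^2(3); p-value = 0.849467.
Step 6: alpha = 0.1. fail to reject H0.

H = 0.8000, df = 3, p = 0.849467, fail to reject H0.


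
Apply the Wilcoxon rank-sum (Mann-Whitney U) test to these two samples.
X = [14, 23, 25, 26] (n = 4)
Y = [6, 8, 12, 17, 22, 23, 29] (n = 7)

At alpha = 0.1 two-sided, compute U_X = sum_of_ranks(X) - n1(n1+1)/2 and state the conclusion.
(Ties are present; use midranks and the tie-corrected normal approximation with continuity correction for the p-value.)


Step 1: Combine and sort all 11 observations; assign midranks.
sorted (value, group): (6,Y), (8,Y), (12,Y), (14,X), (17,Y), (22,Y), (23,X), (23,Y), (25,X), (26,X), (29,Y)
ranks: 6->1, 8->2, 12->3, 14->4, 17->5, 22->6, 23->7.5, 23->7.5, 25->9, 26->10, 29->11
Step 2: Rank sum for X: R1 = 4 + 7.5 + 9 + 10 = 30.5.
Step 3: U_X = R1 - n1(n1+1)/2 = 30.5 - 4*5/2 = 30.5 - 10 = 20.5.
       U_Y = n1*n2 - U_X = 28 - 20.5 = 7.5.
Step 4: Ties are present, so use the tie-corrected normal approximation (with continuity correction) for the p-value.
Step 5: p-value = 0.255756; compare to alpha = 0.1. fail to reject H0.

U_X = 20.5, p = 0.255756, fail to reject H0 at alpha = 0.1.


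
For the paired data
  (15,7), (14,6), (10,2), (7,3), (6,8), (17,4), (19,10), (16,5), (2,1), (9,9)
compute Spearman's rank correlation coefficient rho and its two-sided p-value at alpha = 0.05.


Step 1: Rank x and y separately (midranks; no ties here).
rank(x): 15->7, 14->6, 10->5, 7->3, 6->2, 17->9, 19->10, 16->8, 2->1, 9->4
rank(y): 7->7, 6->6, 2->2, 3->3, 8->8, 4->4, 10->10, 5->5, 1->1, 9->9
Step 2: d_i = R_x(i) - R_y(i); compute d_i^2.
  (7-7)^2=0, (6-6)^2=0, (5-2)^2=9, (3-3)^2=0, (2-8)^2=36, (9-4)^2=25, (10-10)^2=0, (8-5)^2=9, (1-1)^2=0, (4-9)^2=25
sum(d^2) = 104.
Step 3: rho = 1 - 6*104 / (10*(10^2 - 1)) = 1 - 624/990 = 0.369697.
Step 4: Under H0, t = rho * sqrt((n-2)/(1-rho^2)) = 1.1254 ~ t(8).
Step 5: Two-sided p-value from the t-distribution with 8 df = 0.293050.
Step 6: alpha = 0.05. fail to reject H0.

rho = 0.3697, p = 0.293050, fail to reject H0 at alpha = 0.05.


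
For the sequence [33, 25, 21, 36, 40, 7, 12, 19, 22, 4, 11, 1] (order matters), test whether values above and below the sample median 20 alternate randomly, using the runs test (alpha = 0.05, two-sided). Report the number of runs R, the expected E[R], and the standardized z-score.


Step 1: Compute median = 20; label A = above, B = below.
Labels in order: AAAAABBBABBB  (n_A = 6, n_B = 6)
Step 2: Count runs R = 4.
Step 3: Under H0 (random ordering), E[R] = 2*n_A*n_B/(n_A+n_B) + 1 = 2*6*6/12 + 1 = 7.0000.
        Var[R] = 2*n_A*n_B*(2*n_A*n_B - n_A - n_B) / ((n_A+n_B)^2 * (n_A+n_B-1)) = 4320/1584 = 2.7273.
        SD[R] = 1.6514.
Step 4: Continuity-corrected z = (R + 0.5 - E[R]) / SD[R] = (4 + 0.5 - 7.0000) / 1.6514 = -1.5138.
Step 5: Two-sided p-value via normal approximation = 2*(1 - Phi(|z|)) = 0.130070.
Step 6: alpha = 0.05. fail to reject H0.

R = 4, z = -1.5138, p = 0.130070, fail to reject H0.


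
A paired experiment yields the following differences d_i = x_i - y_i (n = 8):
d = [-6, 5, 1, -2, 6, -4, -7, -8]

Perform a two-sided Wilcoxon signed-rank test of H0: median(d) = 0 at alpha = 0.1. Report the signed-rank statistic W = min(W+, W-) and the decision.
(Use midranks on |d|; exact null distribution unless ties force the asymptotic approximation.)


Step 1: Drop any zero differences (none here) and take |d_i|.
|d| = [6, 5, 1, 2, 6, 4, 7, 8]
Step 2: Midrank |d_i| (ties get averaged ranks).
ranks: |6|->5.5, |5|->4, |1|->1, |2|->2, |6|->5.5, |4|->3, |7|->7, |8|->8
Step 3: Attach original signs; sum ranks with positive sign and with negative sign.
W+ = 4 + 1 + 5.5 = 10.5
W- = 5.5 + 2 + 3 + 7 + 8 = 25.5
(Check: W+ + W- = 36 should equal n(n+1)/2 = 36.)
Step 4: Test statistic W = min(W+, W-) = 10.5.
Step 5: Ties in |d|, so use the tie-corrected normal approximation.
        E[W] = n(n+1)/4 = 8*9/4 = 18.
        Tie groups: |d|=6 (t=2); sum(t^3 - t) = 6.
        Var[W] = n(n+1)(2n+1)/24 - sum(t^3-t)/48 = 1224/24 - 6/48 = 50.875.
        z = (W - E[W]) / sqrt(Var[W]) = (10.5 - 18) / 7.1327 = -1.0515.
        Two-sided p = 2*Phi(z) = 0.293029.
Step 6: alpha = 0.1. fail to reject H0.

W+ = 10.5, W- = 25.5, W = min = 10.5, p = 0.293029, fail to reject H0.


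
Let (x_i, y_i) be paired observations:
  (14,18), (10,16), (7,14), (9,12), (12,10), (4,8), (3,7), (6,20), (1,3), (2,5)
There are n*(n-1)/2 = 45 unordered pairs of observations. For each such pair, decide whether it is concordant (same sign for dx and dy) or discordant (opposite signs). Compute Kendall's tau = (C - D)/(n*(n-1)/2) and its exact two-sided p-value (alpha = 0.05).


Step 1: Enumerate the 45 unordered pairs (i,j) with i<j and classify each by sign(x_j-x_i) * sign(y_j-y_i).
  (1,2):dx=-4,dy=-2->C; (1,3):dx=-7,dy=-4->C; (1,4):dx=-5,dy=-6->C; (1,5):dx=-2,dy=-8->C
  (1,6):dx=-10,dy=-10->C; (1,7):dx=-11,dy=-11->C; (1,8):dx=-8,dy=+2->D; (1,9):dx=-13,dy=-15->C
  (1,10):dx=-12,dy=-13->C; (2,3):dx=-3,dy=-2->C; (2,4):dx=-1,dy=-4->C; (2,5):dx=+2,dy=-6->D
  (2,6):dx=-6,dy=-8->C; (2,7):dx=-7,dy=-9->C; (2,8):dx=-4,dy=+4->D; (2,9):dx=-9,dy=-13->C
  (2,10):dx=-8,dy=-11->C; (3,4):dx=+2,dy=-2->D; (3,5):dx=+5,dy=-4->D; (3,6):dx=-3,dy=-6->C
  (3,7):dx=-4,dy=-7->C; (3,8):dx=-1,dy=+6->D; (3,9):dx=-6,dy=-11->C; (3,10):dx=-5,dy=-9->C
  (4,5):dx=+3,dy=-2->D; (4,6):dx=-5,dy=-4->C; (4,7):dx=-6,dy=-5->C; (4,8):dx=-3,dy=+8->D
  (4,9):dx=-8,dy=-9->C; (4,10):dx=-7,dy=-7->C; (5,6):dx=-8,dy=-2->C; (5,7):dx=-9,dy=-3->C
  (5,8):dx=-6,dy=+10->D; (5,9):dx=-11,dy=-7->C; (5,10):dx=-10,dy=-5->C; (6,7):dx=-1,dy=-1->C
  (6,8):dx=+2,dy=+12->C; (6,9):dx=-3,dy=-5->C; (6,10):dx=-2,dy=-3->C; (7,8):dx=+3,dy=+13->C
  (7,9):dx=-2,dy=-4->C; (7,10):dx=-1,dy=-2->C; (8,9):dx=-5,dy=-17->C; (8,10):dx=-4,dy=-15->C
  (9,10):dx=+1,dy=+2->C
Step 2: C = 36, D = 9, total pairs = 45.
Step 3: tau = (C - D)/(n(n-1)/2) = (36 - 9)/45 = 0.600000.
Step 4: Exact two-sided p-value (enumerate n! = 3628800 permutations of y under H0): p = 0.016666.
Step 5: alpha = 0.05. reject H0.

tau_b = 0.6000 (C=36, D=9), p = 0.016666, reject H0.


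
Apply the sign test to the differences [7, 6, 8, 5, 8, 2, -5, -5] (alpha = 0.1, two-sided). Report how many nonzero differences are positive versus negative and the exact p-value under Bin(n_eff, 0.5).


Step 1: Discard zero differences. Original n = 8; n_eff = number of nonzero differences = 8.
Nonzero differences (with sign): +7, +6, +8, +5, +8, +2, -5, -5
Step 2: Count signs: positive = 6, negative = 2.
Step 3: Under H0: P(positive) = 0.5, so the number of positives S ~ Bin(8, 0.5).
Step 4: Two-sided exact p-value = sum of Bin(8,0.5) probabilities at or below the observed probability = 0.289062.
Step 5: alpha = 0.1. fail to reject H0.

n_eff = 8, pos = 6, neg = 2, p = 0.289062, fail to reject H0.


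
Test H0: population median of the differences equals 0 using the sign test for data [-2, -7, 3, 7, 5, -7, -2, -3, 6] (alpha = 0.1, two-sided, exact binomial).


Step 1: Discard zero differences. Original n = 9; n_eff = number of nonzero differences = 9.
Nonzero differences (with sign): -2, -7, +3, +7, +5, -7, -2, -3, +6
Step 2: Count signs: positive = 4, negative = 5.
Step 3: Under H0: P(positive) = 0.5, so the number of positives S ~ Bin(9, 0.5).
Step 4: Two-sided exact p-value = sum of Bin(9,0.5) probabilities at or below the observed probability = 1.000000.
Step 5: alpha = 0.1. fail to reject H0.

n_eff = 9, pos = 4, neg = 5, p = 1.000000, fail to reject H0.


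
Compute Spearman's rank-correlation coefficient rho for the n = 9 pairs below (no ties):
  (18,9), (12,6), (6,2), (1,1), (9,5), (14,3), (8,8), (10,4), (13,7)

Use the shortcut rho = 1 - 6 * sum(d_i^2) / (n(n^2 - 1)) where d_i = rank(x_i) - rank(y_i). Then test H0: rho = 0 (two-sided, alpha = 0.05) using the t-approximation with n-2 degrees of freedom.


Step 1: Rank x and y separately (midranks; no ties here).
rank(x): 18->9, 12->6, 6->2, 1->1, 9->4, 14->8, 8->3, 10->5, 13->7
rank(y): 9->9, 6->6, 2->2, 1->1, 5->5, 3->3, 8->8, 4->4, 7->7
Step 2: d_i = R_x(i) - R_y(i); compute d_i^2.
  (9-9)^2=0, (6-6)^2=0, (2-2)^2=0, (1-1)^2=0, (4-5)^2=1, (8-3)^2=25, (3-8)^2=25, (5-4)^2=1, (7-7)^2=0
sum(d^2) = 52.
Step 3: rho = 1 - 6*52 / (9*(9^2 - 1)) = 1 - 312/720 = 0.566667.
Step 4: Under H0, t = rho * sqrt((n-2)/(1-rho^2)) = 1.8196 ~ t(7).
Step 5: Two-sided p-value from the t-distribution with 7 df = 0.111633.
Step 6: alpha = 0.05. fail to reject H0.

rho = 0.5667, p = 0.111633, fail to reject H0 at alpha = 0.05.


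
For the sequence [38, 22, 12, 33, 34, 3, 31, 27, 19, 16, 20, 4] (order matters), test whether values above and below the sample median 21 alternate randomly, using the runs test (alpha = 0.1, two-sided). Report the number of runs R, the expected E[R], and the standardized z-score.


Step 1: Compute median = 21; label A = above, B = below.
Labels in order: AABAABAABBBB  (n_A = 6, n_B = 6)
Step 2: Count runs R = 6.
Step 3: Under H0 (random ordering), E[R] = 2*n_A*n_B/(n_A+n_B) + 1 = 2*6*6/12 + 1 = 7.0000.
        Var[R] = 2*n_A*n_B*(2*n_A*n_B - n_A - n_B) / ((n_A+n_B)^2 * (n_A+n_B-1)) = 4320/1584 = 2.7273.
        SD[R] = 1.6514.
Step 4: Continuity-corrected z = (R + 0.5 - E[R]) / SD[R] = (6 + 0.5 - 7.0000) / 1.6514 = -0.3028.
Step 5: Two-sided p-value via normal approximation = 2*(1 - Phi(|z|)) = 0.762069.
Step 6: alpha = 0.1. fail to reject H0.

R = 6, z = -0.3028, p = 0.762069, fail to reject H0.


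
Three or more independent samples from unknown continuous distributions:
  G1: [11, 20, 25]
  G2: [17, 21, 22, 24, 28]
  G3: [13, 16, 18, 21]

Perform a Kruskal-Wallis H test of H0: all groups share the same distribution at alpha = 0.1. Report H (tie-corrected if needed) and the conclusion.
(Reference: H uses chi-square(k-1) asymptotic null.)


Step 1: Combine all N = 12 observations and assign midranks.
sorted (value, group, rank): (11,G1,1), (13,G3,2), (16,G3,3), (17,G2,4), (18,G3,5), (20,G1,6), (21,G2,7.5), (21,G3,7.5), (22,G2,9), (24,G2,10), (25,G1,11), (28,G2,12)
Step 2: Sum ranks within each group.
R_1 = 18 (n_1 = 3)
R_2 = 42.5 (n_2 = 5)
R_3 = 17.5 (n_3 = 4)
Step 3: H = 12/(N(N+1)) * sum(R_i^2/n_i) - 3(N+1)
     = 12/(12*13) * (18^2/3 + 42.5^2/5 + 17.5^2/4) - 3*13
     = 0.076923 * 545.812 - 39
     = 2.985577.
Step 4: Ties present; correction factor C = 1 - 6/(12^3 - 12) = 0.996503. Corrected H = 2.985577 / 0.996503 = 2.996053.
Step 5: Under H0, H ~ chi^2(2); p-value = 0.223571.
Step 6: alpha = 0.1. fail to reject H0.

H = 2.9961, df = 2, p = 0.223571, fail to reject H0.


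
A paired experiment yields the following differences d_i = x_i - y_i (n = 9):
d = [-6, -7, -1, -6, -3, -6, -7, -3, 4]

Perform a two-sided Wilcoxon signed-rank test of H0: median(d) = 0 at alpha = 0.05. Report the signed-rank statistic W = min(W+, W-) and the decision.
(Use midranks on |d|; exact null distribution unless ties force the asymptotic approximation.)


Step 1: Drop any zero differences (none here) and take |d_i|.
|d| = [6, 7, 1, 6, 3, 6, 7, 3, 4]
Step 2: Midrank |d_i| (ties get averaged ranks).
ranks: |6|->6, |7|->8.5, |1|->1, |6|->6, |3|->2.5, |6|->6, |7|->8.5, |3|->2.5, |4|->4
Step 3: Attach original signs; sum ranks with positive sign and with negative sign.
W+ = 4 = 4
W- = 6 + 8.5 + 1 + 6 + 2.5 + 6 + 8.5 + 2.5 = 41
(Check: W+ + W- = 45 should equal n(n+1)/2 = 45.)
Step 4: Test statistic W = min(W+, W-) = 4.
Step 5: Ties in |d|, so use the tie-corrected normal approximation.
        E[W] = n(n+1)/4 = 9*10/4 = 22.5.
        Tie groups: |d|=3 (t=2), |d|=6 (t=3), |d|=7 (t=2); sum(t^3 - t) = 36.
        Var[W] = n(n+1)(2n+1)/24 - sum(t^3-t)/48 = 1710/24 - 36/48 = 70.5.
        z = (W - E[W]) / sqrt(Var[W]) = (4 - 22.5) / 8.3964 = -2.2033.
        Two-sided p = 2*Phi(z) = 0.027572.
Step 6: alpha = 0.05. reject H0.

W+ = 4, W- = 41, W = min = 4, p = 0.027572, reject H0.


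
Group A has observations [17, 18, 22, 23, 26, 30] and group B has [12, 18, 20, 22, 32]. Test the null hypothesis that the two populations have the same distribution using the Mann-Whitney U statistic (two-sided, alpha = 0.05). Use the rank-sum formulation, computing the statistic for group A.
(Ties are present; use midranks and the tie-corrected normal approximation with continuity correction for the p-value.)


Step 1: Combine and sort all 11 observations; assign midranks.
sorted (value, group): (12,Y), (17,X), (18,X), (18,Y), (20,Y), (22,X), (22,Y), (23,X), (26,X), (30,X), (32,Y)
ranks: 12->1, 17->2, 18->3.5, 18->3.5, 20->5, 22->6.5, 22->6.5, 23->8, 26->9, 30->10, 32->11
Step 2: Rank sum for X: R1 = 2 + 3.5 + 6.5 + 8 + 9 + 10 = 39.
Step 3: U_X = R1 - n1(n1+1)/2 = 39 - 6*7/2 = 39 - 21 = 18.
       U_Y = n1*n2 - U_X = 30 - 18 = 12.
Step 4: Ties are present, so use the tie-corrected normal approximation (with continuity correction) for the p-value.
Step 5: p-value = 0.646576; compare to alpha = 0.05. fail to reject H0.

U_X = 18, p = 0.646576, fail to reject H0 at alpha = 0.05.


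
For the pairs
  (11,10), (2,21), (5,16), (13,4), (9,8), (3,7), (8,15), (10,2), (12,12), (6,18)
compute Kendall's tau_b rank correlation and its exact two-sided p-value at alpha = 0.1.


Step 1: Enumerate the 45 unordered pairs (i,j) with i<j and classify each by sign(x_j-x_i) * sign(y_j-y_i).
  (1,2):dx=-9,dy=+11->D; (1,3):dx=-6,dy=+6->D; (1,4):dx=+2,dy=-6->D; (1,5):dx=-2,dy=-2->C
  (1,6):dx=-8,dy=-3->C; (1,7):dx=-3,dy=+5->D; (1,8):dx=-1,dy=-8->C; (1,9):dx=+1,dy=+2->C
  (1,10):dx=-5,dy=+8->D; (2,3):dx=+3,dy=-5->D; (2,4):dx=+11,dy=-17->D; (2,5):dx=+7,dy=-13->D
  (2,6):dx=+1,dy=-14->D; (2,7):dx=+6,dy=-6->D; (2,8):dx=+8,dy=-19->D; (2,9):dx=+10,dy=-9->D
  (2,10):dx=+4,dy=-3->D; (3,4):dx=+8,dy=-12->D; (3,5):dx=+4,dy=-8->D; (3,6):dx=-2,dy=-9->C
  (3,7):dx=+3,dy=-1->D; (3,8):dx=+5,dy=-14->D; (3,9):dx=+7,dy=-4->D; (3,10):dx=+1,dy=+2->C
  (4,5):dx=-4,dy=+4->D; (4,6):dx=-10,dy=+3->D; (4,7):dx=-5,dy=+11->D; (4,8):dx=-3,dy=-2->C
  (4,9):dx=-1,dy=+8->D; (4,10):dx=-7,dy=+14->D; (5,6):dx=-6,dy=-1->C; (5,7):dx=-1,dy=+7->D
  (5,8):dx=+1,dy=-6->D; (5,9):dx=+3,dy=+4->C; (5,10):dx=-3,dy=+10->D; (6,7):dx=+5,dy=+8->C
  (6,8):dx=+7,dy=-5->D; (6,9):dx=+9,dy=+5->C; (6,10):dx=+3,dy=+11->C; (7,8):dx=+2,dy=-13->D
  (7,9):dx=+4,dy=-3->D; (7,10):dx=-2,dy=+3->D; (8,9):dx=+2,dy=+10->C; (8,10):dx=-4,dy=+16->D
  (9,10):dx=-6,dy=+6->D
Step 2: C = 13, D = 32, total pairs = 45.
Step 3: tau = (C - D)/(n(n-1)/2) = (13 - 32)/45 = -0.422222.
Step 4: Exact two-sided p-value (enumerate n! = 3628800 permutations of y under H0): p = 0.108313.
Step 5: alpha = 0.1. fail to reject H0.

tau_b = -0.4222 (C=13, D=32), p = 0.108313, fail to reject H0.


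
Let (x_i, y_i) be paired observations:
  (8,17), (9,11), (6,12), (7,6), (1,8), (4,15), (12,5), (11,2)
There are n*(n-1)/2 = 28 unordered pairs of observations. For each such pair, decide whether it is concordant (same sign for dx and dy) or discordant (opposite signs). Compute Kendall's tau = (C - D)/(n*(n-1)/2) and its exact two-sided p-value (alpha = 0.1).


Step 1: Enumerate the 28 unordered pairs (i,j) with i<j and classify each by sign(x_j-x_i) * sign(y_j-y_i).
  (1,2):dx=+1,dy=-6->D; (1,3):dx=-2,dy=-5->C; (1,4):dx=-1,dy=-11->C; (1,5):dx=-7,dy=-9->C
  (1,6):dx=-4,dy=-2->C; (1,7):dx=+4,dy=-12->D; (1,8):dx=+3,dy=-15->D; (2,3):dx=-3,dy=+1->D
  (2,4):dx=-2,dy=-5->C; (2,5):dx=-8,dy=-3->C; (2,6):dx=-5,dy=+4->D; (2,7):dx=+3,dy=-6->D
  (2,8):dx=+2,dy=-9->D; (3,4):dx=+1,dy=-6->D; (3,5):dx=-5,dy=-4->C; (3,6):dx=-2,dy=+3->D
  (3,7):dx=+6,dy=-7->D; (3,8):dx=+5,dy=-10->D; (4,5):dx=-6,dy=+2->D; (4,6):dx=-3,dy=+9->D
  (4,7):dx=+5,dy=-1->D; (4,8):dx=+4,dy=-4->D; (5,6):dx=+3,dy=+7->C; (5,7):dx=+11,dy=-3->D
  (5,8):dx=+10,dy=-6->D; (6,7):dx=+8,dy=-10->D; (6,8):dx=+7,dy=-13->D; (7,8):dx=-1,dy=-3->C
Step 2: C = 9, D = 19, total pairs = 28.
Step 3: tau = (C - D)/(n(n-1)/2) = (9 - 19)/28 = -0.357143.
Step 4: Exact two-sided p-value (enumerate n! = 40320 permutations of y under H0): p = 0.275099.
Step 5: alpha = 0.1. fail to reject H0.

tau_b = -0.3571 (C=9, D=19), p = 0.275099, fail to reject H0.
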